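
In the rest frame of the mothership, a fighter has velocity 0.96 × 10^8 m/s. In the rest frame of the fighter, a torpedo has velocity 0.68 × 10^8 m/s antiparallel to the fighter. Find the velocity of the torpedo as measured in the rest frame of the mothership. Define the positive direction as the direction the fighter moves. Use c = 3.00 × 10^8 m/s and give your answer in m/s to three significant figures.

In units of c (dividing by 3.00 × 10^8 m/s): v = 0.320, u' = -0.227.
u = (u' + v)/(1 + u'v/c²):
u = (-0.227 + 0.320) / (1 + (-0.227)·0.320) = 0.0933/0.9275 = 0.1006
(Galilean addition would give +0.093c.)
Converting back: u = 0.1006 × 3.00 × 10^8 m/s.

+3.02 × 10^7 m/s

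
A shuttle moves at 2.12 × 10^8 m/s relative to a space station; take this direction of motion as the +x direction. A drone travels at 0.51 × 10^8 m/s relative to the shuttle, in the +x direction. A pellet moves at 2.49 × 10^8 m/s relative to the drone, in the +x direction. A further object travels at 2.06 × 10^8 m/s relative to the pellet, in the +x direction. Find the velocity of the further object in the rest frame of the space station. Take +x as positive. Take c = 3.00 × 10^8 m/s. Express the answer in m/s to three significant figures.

Apply u = (u' + v)/(1 + u'v/c²) successively, working outward toward the space station.
(Dividing each given speed by c = 3.00 × 10^8 m/s to work in units of c.)
Start: velocity of the shuttle relative to the space station = 0.7067c.
Compose with the drone (u' = 0.170 in the shuttle frame): u_1 = (0.170 + 0.707) / (1 + 0.170·0.707) = 0.8767/1.1201 = 0.7826.
Compose with the pellet (u' = 0.830 in the drone frame): u_2 = (0.830 + 0.783) / (1 + 0.830·0.783) = 1.6126/1.6496 = 0.9776.
Compose with the further object (u' = 0.687 in the pellet frame): u_3 = (0.687 + 0.978) / (1 + 0.687·0.978) = 1.6643/1.6713 = 0.9958.
So u = 0.9958 × 3.00 × 10^8 m/s.

2.99 × 10^8 m/s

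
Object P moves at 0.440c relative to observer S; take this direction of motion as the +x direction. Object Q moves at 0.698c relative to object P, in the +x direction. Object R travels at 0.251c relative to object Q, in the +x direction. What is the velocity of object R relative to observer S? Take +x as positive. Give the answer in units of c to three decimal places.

Apply u = (u' + v)/(1 + u'v/c²) successively, working outward toward observer S.
Start: velocity of object P relative to observer S = 0.4400c.
Compose with object Q (u' = 0.698 in object P frame): u_1 = (0.698 + 0.440) / (1 + 0.698·0.440) = 1.1380/1.3071 = 0.8706.
Compose with object R (u' = 0.251 in object Q frame): u_2 = (0.251 + 0.871) / (1 + 0.251·0.871) = 1.1216/1.2185 = 0.9205.

0.920c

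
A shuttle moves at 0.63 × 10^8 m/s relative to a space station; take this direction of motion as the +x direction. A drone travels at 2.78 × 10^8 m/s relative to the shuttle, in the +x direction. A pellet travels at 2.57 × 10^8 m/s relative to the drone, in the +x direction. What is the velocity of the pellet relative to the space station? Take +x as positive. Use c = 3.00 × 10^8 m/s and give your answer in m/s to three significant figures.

Apply u = (u' + v)/(1 + u'v/c²) successively, working outward toward the space station.
(Dividing each given speed by c = 3.00 × 10^8 m/s to work in units of c.)
Start: velocity of the shuttle relative to the space station = 0.2100c.
Compose with the drone (u' = 0.927 in the shuttle frame): u_1 = (0.927 + 0.210) / (1 + 0.927·0.210) = 1.1367/1.1946 = 0.9515.
Compose with the pellet (u' = 0.857 in the drone frame): u_2 = (0.857 + 0.952) / (1 + 0.857·0.952) = 1.8082/1.8151 = 0.9962.
So u = 0.9962 × 3.00 × 10^8 m/s.

2.99 × 10^8 m/s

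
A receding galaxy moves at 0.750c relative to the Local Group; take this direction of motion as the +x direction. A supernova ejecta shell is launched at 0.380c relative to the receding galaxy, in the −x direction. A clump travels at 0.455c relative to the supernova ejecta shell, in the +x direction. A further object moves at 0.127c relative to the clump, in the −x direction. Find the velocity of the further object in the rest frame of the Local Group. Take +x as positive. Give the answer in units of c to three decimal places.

Apply u = (u' + v)/(1 + u'v/c²) successively, working outward toward the Local Group.
Start: velocity of the receding galaxy relative to the Local Group = 0.7500c.
Compose with the supernova ejecta shell (u' = -0.380 in the receding galaxy frame): u_1 = (-0.380 + 0.750) / (1 + (-0.380)·0.750) = 0.3700/0.7150 = 0.5175.
Compose with the clump (u' = 0.455 in the supernova ejecta shell frame): u_2 = (0.455 + 0.517) / (1 + 0.455·0.517) = 0.9725/1.2355 = 0.7871.
Compose with the further object (u' = -0.127 in the clump frame): u_3 = (-0.127 + 0.787) / (1 + (-0.127)·0.787) = 0.6601/0.9000 = 0.7335.

+0.733c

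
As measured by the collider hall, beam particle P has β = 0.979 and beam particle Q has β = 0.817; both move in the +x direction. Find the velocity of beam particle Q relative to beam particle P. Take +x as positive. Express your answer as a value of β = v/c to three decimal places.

β = -0.809

β_A = 0.979, β_B = 0.817.
Transform to A's frame with the inverse velocity-addition law: u' = (u − v)/(1 − uv/c²), taking u = β_B and v = β_A.
u' = (0.817 − 0.979) / (1 − (0.979)(0.817)) = -0.1620/0.2002 = -0.8094.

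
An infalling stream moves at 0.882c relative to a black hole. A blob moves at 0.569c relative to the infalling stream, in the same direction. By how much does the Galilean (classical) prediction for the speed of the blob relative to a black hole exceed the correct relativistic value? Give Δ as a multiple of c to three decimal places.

Δ = 0.485c

Galilean: u_cl = 0.569 + 0.882 = 1.4510.
Relativistic: u_rel = (0.569 + 0.882) / (1 + 0.569·0.882) = 1.4510/1.5019 = 0.9661.
Δ = 1.4510 − 0.9661 = 0.4849.
(The classical prediction exceeds c; the relativistic result does not.)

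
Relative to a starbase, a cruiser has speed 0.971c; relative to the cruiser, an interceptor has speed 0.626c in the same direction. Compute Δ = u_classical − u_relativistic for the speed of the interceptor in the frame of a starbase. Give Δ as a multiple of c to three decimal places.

Δ = 0.604c

Galilean: u_cl = 0.626 + 0.971 = 1.5970.
Relativistic: u_rel = (0.626 + 0.971) / (1 + 0.626·0.971) = 1.5970/1.6078 = 0.9933.
Δ = 1.5970 − 0.9933 = 0.6037.
(The classical prediction exceeds c; the relativistic result does not.)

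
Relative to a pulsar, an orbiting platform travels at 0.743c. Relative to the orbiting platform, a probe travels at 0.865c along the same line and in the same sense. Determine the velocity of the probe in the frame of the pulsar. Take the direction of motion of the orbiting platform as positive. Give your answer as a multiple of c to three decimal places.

With v = 0.743 and u' = 0.865 (in units of c),
u = (u' + v)/(1 + u'v/c²):
u = (0.865 + 0.743) / (1 + 0.865·0.743) = 1.6080/1.6427 = 0.9789

0.979c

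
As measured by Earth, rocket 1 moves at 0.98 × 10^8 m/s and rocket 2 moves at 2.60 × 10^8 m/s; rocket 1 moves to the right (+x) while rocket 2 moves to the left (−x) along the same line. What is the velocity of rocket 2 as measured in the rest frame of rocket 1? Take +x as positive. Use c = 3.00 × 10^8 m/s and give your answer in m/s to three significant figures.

-2.79 × 10^8 m/s

β_A = 0.327, β_B = -0.867 (dividing each by c = 3.00 × 10^8 m/s).
Transform to A's frame with the inverse velocity-addition law: u' = (u − v)/(1 − uv/c²), taking u = β_B and v = β_A.
u' = (-0.867 − 0.327) / (1 − (0.327)(-0.867)) = -1.1933/1.2831 = -0.9300.
u' = -0.9300 × 3.00 × 10^8 m/s.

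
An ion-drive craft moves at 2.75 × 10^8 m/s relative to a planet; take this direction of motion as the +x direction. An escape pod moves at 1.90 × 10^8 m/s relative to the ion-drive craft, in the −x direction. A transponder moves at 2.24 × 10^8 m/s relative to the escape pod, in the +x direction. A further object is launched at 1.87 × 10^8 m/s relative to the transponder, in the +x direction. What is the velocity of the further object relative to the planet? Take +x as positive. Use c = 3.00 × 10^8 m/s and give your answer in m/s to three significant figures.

Apply u = (u' + v)/(1 + u'v/c²) successively, working outward toward the planet.
(Dividing each given speed by c = 3.00 × 10^8 m/s to work in units of c.)
Start: velocity of the ion-drive craft relative to the planet = 0.9167c.
Compose with the escape pod (u' = -0.633 in the ion-drive craft frame): u_1 = (-0.633 + 0.917) / (1 + (-0.633)·0.917) = 0.2833/0.4194 = 0.6755.
Compose with the transponder (u' = 0.747 in the escape pod frame): u_2 = (0.747 + 0.675) / (1 + 0.747·0.675) = 1.4222/1.5044 = 0.9454.
Compose with the further object (u' = 0.623 in the transponder frame): u_3 = (0.623 + 0.945) / (1 + 0.623·0.945) = 1.5687/1.5893 = 0.9870.
So u = 0.9870 × 3.00 × 10^8 m/s.

+2.96 × 10^8 m/s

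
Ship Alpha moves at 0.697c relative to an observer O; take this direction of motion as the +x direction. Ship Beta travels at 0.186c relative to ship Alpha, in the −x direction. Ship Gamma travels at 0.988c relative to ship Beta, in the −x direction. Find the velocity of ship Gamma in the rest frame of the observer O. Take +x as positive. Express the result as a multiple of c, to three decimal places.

-0.955c

Apply u = (u' + v)/(1 + u'v/c²) successively, working outward toward the observer O.
Start: velocity of ship Alpha relative to the observer O = 0.6970c.
Compose with ship Beta (u' = -0.186 in ship Alpha frame): u_1 = (-0.186 + 0.697) / (1 + (-0.186)·0.697) = 0.5110/0.8704 = 0.5871.
Compose with ship Gamma (u' = -0.988 in ship Beta frame): u_2 = (-0.988 + 0.587) / (1 + (-0.988)·0.587) = -0.4009/0.4199 = -0.9546.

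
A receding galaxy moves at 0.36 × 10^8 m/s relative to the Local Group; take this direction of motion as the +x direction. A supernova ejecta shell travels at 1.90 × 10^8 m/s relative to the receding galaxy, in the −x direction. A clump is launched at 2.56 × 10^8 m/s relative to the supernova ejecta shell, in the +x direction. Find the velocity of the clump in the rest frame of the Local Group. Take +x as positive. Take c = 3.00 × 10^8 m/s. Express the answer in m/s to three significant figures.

+1.70 × 10^8 m/s

Apply u = (u' + v)/(1 + u'v/c²) successively, working outward toward the Local Group.
(Dividing each given speed by c = 3.00 × 10^8 m/s to work in units of c.)
Start: velocity of the receding galaxy relative to the Local Group = 0.1200c.
Compose with the supernova ejecta shell (u' = -0.633 in the receding galaxy frame): u_1 = (-0.633 + 0.120) / (1 + (-0.633)·0.120) = -0.5133/0.9240 = -0.5556.
Compose with the clump (u' = 0.853 in the supernova ejecta shell frame): u_2 = (0.853 + (-0.556)) / (1 + 0.853·(-0.556)) = 0.2978/0.5259 = 0.5662.
So u = 0.5662 × 3.00 × 10^8 m/s.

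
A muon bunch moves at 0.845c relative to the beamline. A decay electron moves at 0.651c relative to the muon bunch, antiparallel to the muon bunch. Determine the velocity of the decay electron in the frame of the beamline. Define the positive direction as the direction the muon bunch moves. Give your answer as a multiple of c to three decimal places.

+0.431c

With v = 0.845 and u' = -0.651 (in units of c),
u = (u' + v)/(1 + u'v/c²):
u = (-0.651 + 0.845) / (1 + (-0.651)·0.845) = 0.1940/0.4499 = 0.4312
(Galilean addition would give +0.194c.)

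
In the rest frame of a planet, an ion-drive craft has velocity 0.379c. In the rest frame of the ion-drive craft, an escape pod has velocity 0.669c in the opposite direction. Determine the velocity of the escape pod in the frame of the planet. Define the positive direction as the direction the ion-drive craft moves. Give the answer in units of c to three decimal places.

-0.389c

With v = 0.379 and u' = -0.669 (in units of c),
u = (u' + v)/(1 + u'v/c²):
u = (-0.669 + 0.379) / (1 + (-0.669)·0.379) = -0.2900/0.7464 = -0.3885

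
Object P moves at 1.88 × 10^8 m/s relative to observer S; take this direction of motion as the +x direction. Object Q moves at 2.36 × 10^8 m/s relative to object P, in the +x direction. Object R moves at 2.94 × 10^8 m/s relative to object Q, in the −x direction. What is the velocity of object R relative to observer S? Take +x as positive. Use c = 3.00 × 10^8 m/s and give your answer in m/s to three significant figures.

Apply u = (u' + v)/(1 + u'v/c²) successively, working outward toward observer S.
(Dividing each given speed by c = 3.00 × 10^8 m/s to work in units of c.)
Start: velocity of object P relative to observer S = 0.6267c.
Compose with object Q (u' = 0.787 in object P frame): u_1 = (0.787 + 0.627) / (1 + 0.787·0.627) = 1.4133/1.4930 = 0.9467.
Compose with object R (u' = -0.980 in object Q frame): u_2 = (-0.980 + 0.947) / (1 + (-0.980)·0.947) = -0.0333/0.0723 = -0.4614.
So u = -0.4614 × 3.00 × 10^8 m/s.

-1.38 × 10^8 m/s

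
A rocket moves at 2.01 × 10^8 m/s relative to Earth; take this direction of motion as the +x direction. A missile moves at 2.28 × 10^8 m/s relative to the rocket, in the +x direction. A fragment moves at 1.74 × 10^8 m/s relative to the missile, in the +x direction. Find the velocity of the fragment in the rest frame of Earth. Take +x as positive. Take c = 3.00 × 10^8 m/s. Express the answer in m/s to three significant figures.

2.96 × 10^8 m/s

Apply u = (u' + v)/(1 + u'v/c²) successively, working outward toward Earth.
(Dividing each given speed by c = 3.00 × 10^8 m/s to work in units of c.)
Start: velocity of the rocket relative to Earth = 0.6700c.
Compose with the missile (u' = 0.760 in the rocket frame): u_1 = (0.760 + 0.670) / (1 + 0.760·0.670) = 1.4300/1.5092 = 0.9475.
Compose with the fragment (u' = 0.580 in the missile frame): u_2 = (0.580 + 0.948) / (1 + 0.580·0.948) = 1.5275/1.5496 = 0.9858.
So u = 0.9858 × 3.00 × 10^8 m/s.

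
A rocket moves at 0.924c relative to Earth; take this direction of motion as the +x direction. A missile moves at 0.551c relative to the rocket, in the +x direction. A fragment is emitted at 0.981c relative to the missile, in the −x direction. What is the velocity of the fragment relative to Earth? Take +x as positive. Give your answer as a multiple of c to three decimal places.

-0.088c

Apply u = (u' + v)/(1 + u'v/c²) successively, working outward toward Earth.
Start: velocity of the rocket relative to Earth = 0.9240c.
Compose with the missile (u' = 0.551 in the rocket frame): u_1 = (0.551 + 0.924) / (1 + 0.551·0.924) = 1.4750/1.5091 = 0.9774.
Compose with the fragment (u' = -0.981 in the missile frame): u_2 = (-0.981 + 0.977) / (1 + (-0.981)·0.977) = -0.0036/0.0412 = -0.0877.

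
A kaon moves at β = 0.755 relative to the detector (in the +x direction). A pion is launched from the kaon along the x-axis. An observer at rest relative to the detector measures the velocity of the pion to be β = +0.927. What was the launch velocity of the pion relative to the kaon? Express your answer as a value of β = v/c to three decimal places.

Invert the composition law: u' = (u − v)/(1 − uv/c²).
u' = (0.927 − 0.755) / (1 − (0.927)(0.755)) = 0.1720/0.3001 = 0.5731.

β = +0.573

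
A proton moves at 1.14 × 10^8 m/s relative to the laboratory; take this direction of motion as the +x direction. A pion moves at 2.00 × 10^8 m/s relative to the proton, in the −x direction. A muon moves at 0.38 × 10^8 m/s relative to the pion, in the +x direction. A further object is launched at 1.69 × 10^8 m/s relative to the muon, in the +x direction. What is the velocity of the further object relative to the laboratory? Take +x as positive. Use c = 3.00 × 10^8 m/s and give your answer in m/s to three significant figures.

+1.04 × 10^8 m/s

Apply u = (u' + v)/(1 + u'v/c²) successively, working outward toward the laboratory.
(Dividing each given speed by c = 3.00 × 10^8 m/s to work in units of c.)
Start: velocity of the proton relative to the laboratory = 0.3800c.
Compose with the pion (u' = -0.667 in the proton frame): u_1 = (-0.667 + 0.380) / (1 + (-0.667)·0.380) = -0.2867/0.7467 = -0.3839.
Compose with the muon (u' = 0.127 in the pion frame): u_2 = (0.127 + (-0.384)) / (1 + 0.127·(-0.384)) = -0.2573/0.9514 = -0.2704.
Compose with the further object (u' = 0.563 in the muon frame): u_3 = (0.563 + (-0.270)) / (1 + 0.563·(-0.270)) = 0.2929/0.8477 = 0.3456.
So u = 0.3456 × 3.00 × 10^8 m/s.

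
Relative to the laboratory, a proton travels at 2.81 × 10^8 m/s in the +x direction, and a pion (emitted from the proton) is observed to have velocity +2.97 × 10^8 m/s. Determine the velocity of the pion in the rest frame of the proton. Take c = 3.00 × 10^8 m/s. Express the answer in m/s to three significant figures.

v = 0.937c, u = 0.990c.
Invert the composition law: u' = (u − v)/(1 − uv/c²).
u' = (0.990 − 0.937) / (1 − (0.990)(0.937)) = 0.0533/0.0727 = 0.7336.
u' = 0.7336 × 3.00 × 10^8 m/s.

+2.20 × 10^8 m/s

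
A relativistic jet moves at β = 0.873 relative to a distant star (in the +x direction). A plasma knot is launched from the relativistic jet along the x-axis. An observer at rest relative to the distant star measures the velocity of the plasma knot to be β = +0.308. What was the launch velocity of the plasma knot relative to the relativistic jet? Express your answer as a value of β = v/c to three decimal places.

Invert the composition law: u' = (u − v)/(1 − uv/c²).
u' = (0.308 − 0.873) / (1 − (0.308)(0.873)) = -0.5650/0.7311 = -0.7728.

β = -0.773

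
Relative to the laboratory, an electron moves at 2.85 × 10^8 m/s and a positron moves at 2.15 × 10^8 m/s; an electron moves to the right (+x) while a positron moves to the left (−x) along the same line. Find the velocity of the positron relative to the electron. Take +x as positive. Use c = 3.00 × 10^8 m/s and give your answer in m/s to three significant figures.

-2.97 × 10^8 m/s

β_A = 0.950, β_B = -0.717 (dividing each by c = 3.00 × 10^8 m/s).
Transform to A's frame with the inverse velocity-addition law: u' = (u − v)/(1 − uv/c²), taking u = β_B and v = β_A.
u' = (-0.717 − 0.950) / (1 − (0.950)(-0.717)) = -1.6667/1.6808 = -0.9916.
u' = -0.9916 × 3.00 × 10^8 m/s.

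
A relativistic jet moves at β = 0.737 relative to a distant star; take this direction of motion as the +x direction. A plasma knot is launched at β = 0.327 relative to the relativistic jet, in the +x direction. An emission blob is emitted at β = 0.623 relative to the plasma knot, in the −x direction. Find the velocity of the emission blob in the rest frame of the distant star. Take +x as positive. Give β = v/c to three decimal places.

β = +0.503

Apply u = (u' + v)/(1 + u'v/c²) successively, working outward toward the distant star.
Start: velocity of the relativistic jet relative to the distant star = 0.7370c.
Compose with the plasma knot (u' = 0.327 in the relativistic jet frame): u_1 = (0.327 + 0.737) / (1 + 0.327·0.737) = 1.0640/1.2410 = 0.8574.
Compose with the emission blob (u' = -0.623 in the plasma knot frame): u_2 = (-0.623 + 0.857) / (1 + (-0.623)·0.857) = 0.2344/0.4659 = 0.5031.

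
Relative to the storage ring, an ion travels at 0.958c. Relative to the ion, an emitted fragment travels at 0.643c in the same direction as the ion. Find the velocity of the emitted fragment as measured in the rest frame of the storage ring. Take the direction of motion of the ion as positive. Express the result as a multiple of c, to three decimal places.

With v = 0.958 and u' = 0.643 (in units of c),
u = (u' + v)/(1 + u'v/c²):
u = (0.643 + 0.958) / (1 + 0.643·0.958) = 1.6010/1.6160 = 0.9907

0.991c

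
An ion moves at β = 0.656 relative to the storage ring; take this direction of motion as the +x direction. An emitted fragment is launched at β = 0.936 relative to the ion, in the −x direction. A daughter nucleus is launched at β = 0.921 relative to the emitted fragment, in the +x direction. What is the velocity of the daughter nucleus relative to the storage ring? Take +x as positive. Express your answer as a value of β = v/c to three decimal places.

β = +0.589

Apply u = (u' + v)/(1 + u'v/c²) successively, working outward toward the storage ring.
Start: velocity of the ion relative to the storage ring = 0.6560c.
Compose with the emitted fragment (u' = -0.936 in the ion frame): u_1 = (-0.936 + 0.656) / (1 + (-0.936)·0.656) = -0.2800/0.3860 = -0.7254.
Compose with the daughter nucleus (u' = 0.921 in the emitted fragment frame): u_2 = (0.921 + (-0.725)) / (1 + 0.921·(-0.725)) = 0.1956/0.3319 = 0.5893.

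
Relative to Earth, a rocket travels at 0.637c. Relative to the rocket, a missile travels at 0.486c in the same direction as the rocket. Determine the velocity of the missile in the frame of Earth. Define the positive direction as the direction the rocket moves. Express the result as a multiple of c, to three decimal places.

With v = 0.637 and u' = 0.486 (in units of c),
u = (u' + v)/(1 + u'v/c²):
u = (0.486 + 0.637) / (1 + 0.486·0.637) = 1.1230/1.3096 = 0.8575
(Galilean addition would give +1.123c, exceeding c.)

0.858c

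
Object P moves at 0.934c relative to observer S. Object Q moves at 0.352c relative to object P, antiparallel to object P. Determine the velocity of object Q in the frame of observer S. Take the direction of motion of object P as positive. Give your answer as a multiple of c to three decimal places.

+0.867c

With v = 0.934 and u' = -0.352 (in units of c),
u = (u' + v)/(1 + u'v/c²):
u = (-0.352 + 0.934) / (1 + (-0.352)·0.934) = 0.5820/0.6712 = 0.8671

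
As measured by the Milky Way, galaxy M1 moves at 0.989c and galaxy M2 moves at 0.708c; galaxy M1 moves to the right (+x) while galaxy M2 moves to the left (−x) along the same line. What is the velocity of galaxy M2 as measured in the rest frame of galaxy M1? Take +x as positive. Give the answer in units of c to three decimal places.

-0.998c

β_A = 0.989, β_B = -0.708.
Transform to A's frame with the inverse velocity-addition law: u' = (u − v)/(1 − uv/c²), taking u = β_B and v = β_A.
u' = (-0.708 − 0.989) / (1 − (0.989)(-0.708)) = -1.6970/1.7002 = -0.9981.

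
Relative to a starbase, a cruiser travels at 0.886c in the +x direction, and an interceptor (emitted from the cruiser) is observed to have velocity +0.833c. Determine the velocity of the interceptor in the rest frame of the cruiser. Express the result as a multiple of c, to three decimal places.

Invert the composition law: u' = (u − v)/(1 − uv/c²).
u' = (0.833 − 0.886) / (1 − (0.833)(0.886)) = -0.0530/0.2620 = -0.2023.

-0.202c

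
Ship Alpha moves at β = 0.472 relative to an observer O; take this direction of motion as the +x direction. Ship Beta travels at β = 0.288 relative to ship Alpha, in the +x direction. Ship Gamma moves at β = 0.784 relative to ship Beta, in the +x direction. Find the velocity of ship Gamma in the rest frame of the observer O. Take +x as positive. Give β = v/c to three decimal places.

β = 0.953

Apply u = (u' + v)/(1 + u'v/c²) successively, working outward toward the observer O.
Start: velocity of ship Alpha relative to the observer O = 0.4720c.
Compose with ship Beta (u' = 0.288 in ship Alpha frame): u_1 = (0.288 + 0.472) / (1 + 0.288·0.472) = 0.7600/1.1359 = 0.6691.
Compose with ship Gamma (u' = 0.784 in ship Beta frame): u_2 = (0.784 + 0.669) / (1 + 0.784·0.669) = 1.4531/1.5245 = 0.9531.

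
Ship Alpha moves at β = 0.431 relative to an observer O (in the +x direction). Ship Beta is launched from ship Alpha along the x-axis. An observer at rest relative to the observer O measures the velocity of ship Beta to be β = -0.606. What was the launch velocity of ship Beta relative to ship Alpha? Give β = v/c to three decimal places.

β = -0.822

Invert the composition law: u' = (u − v)/(1 − uv/c²).
u' = (-0.606 − 0.431) / (1 − (-0.606)(0.431)) = -1.0370/1.2612 = -0.8222.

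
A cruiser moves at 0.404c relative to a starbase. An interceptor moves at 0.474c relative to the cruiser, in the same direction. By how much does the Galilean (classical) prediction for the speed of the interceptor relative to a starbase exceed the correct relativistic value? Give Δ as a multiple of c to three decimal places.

Galilean: u_cl = 0.474 + 0.404 = 0.8780.
Relativistic: u_rel = (0.474 + 0.404) / (1 + 0.474·0.404) = 0.8780/1.1915 = 0.7369.
Δ = 0.8780 − 0.7369 = 0.1411.

Δ = 0.141c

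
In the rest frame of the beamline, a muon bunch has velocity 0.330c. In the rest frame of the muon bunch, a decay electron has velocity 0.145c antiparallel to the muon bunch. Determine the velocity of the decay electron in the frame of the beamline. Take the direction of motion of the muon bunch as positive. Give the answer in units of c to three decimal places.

With v = 0.330 and u' = -0.145 (in units of c),
u = (u' + v)/(1 + u'v/c²):
u = (-0.145 + 0.330) / (1 + (-0.145)·0.330) = 0.1850/0.9522 = 0.1943

+0.194c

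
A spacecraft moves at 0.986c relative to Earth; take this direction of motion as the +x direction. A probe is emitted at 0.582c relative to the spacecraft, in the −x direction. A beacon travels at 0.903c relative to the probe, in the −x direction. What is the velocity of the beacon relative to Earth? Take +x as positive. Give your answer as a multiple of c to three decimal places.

Apply u = (u' + v)/(1 + u'v/c²) successively, working outward toward Earth.
Start: velocity of the spacecraft relative to Earth = 0.9860c.
Compose with the probe (u' = -0.582 in the spacecraft frame): u_1 = (-0.582 + 0.986) / (1 + (-0.582)·0.986) = 0.4040/0.4261 = 0.9480.
Compose with the beacon (u' = -0.903 in the probe frame): u_2 = (-0.903 + 0.948) / (1 + (-0.903)·0.948) = 0.0450/0.1439 = 0.3128.

+0.313c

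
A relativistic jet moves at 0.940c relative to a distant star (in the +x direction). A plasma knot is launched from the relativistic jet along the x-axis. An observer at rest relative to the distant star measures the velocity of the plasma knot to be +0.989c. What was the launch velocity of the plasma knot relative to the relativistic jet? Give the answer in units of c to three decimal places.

+0.697c

Invert the composition law: u' = (u − v)/(1 − uv/c²).
u' = (0.989 − 0.940) / (1 − (0.989)(0.940)) = 0.0490/0.0703 = 0.6966.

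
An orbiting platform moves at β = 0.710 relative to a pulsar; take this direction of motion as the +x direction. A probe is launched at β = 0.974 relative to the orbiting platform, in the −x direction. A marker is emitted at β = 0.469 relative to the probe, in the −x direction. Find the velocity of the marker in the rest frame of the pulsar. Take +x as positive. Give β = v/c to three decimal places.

β = -0.945

Apply u = (u' + v)/(1 + u'v/c²) successively, working outward toward the pulsar.
Start: velocity of the orbiting platform relative to the pulsar = 0.7100c.
Compose with the probe (u' = -0.974 in the orbiting platform frame): u_1 = (-0.974 + 0.710) / (1 + (-0.974)·0.710) = -0.2640/0.3085 = -0.8559.
Compose with the marker (u' = -0.469 in the probe frame): u_2 = (-0.469 + (-0.856)) / (1 + (-0.469)·(-0.856)) = -1.3249/1.4014 = -0.9454.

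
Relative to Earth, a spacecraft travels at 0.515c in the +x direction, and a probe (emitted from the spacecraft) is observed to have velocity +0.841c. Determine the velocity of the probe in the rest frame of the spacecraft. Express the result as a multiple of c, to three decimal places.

+0.575c

Invert the composition law: u' = (u − v)/(1 − uv/c²).
u' = (0.841 − 0.515) / (1 − (0.841)(0.515)) = 0.3260/0.5669 = 0.5751.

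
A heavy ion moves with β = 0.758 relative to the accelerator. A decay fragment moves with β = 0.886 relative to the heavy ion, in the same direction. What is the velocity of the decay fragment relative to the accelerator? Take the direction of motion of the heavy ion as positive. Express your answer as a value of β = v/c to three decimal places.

β = 0.983

With v = 0.758 and u' = 0.886 (in units of c),
u = (u' + v)/(1 + u'v/c²):
u = (0.886 + 0.758) / (1 + 0.886·0.758) = 1.6440/1.6716 = 0.9835
(Galilean addition would give +1.644c, exceeding c.)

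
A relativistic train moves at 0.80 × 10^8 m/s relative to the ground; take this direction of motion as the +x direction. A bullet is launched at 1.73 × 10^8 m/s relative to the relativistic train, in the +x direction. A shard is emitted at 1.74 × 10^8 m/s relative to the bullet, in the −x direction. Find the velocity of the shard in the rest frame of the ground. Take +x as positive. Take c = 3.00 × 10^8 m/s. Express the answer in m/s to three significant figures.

+7.86 × 10^7 m/s

Apply u = (u' + v)/(1 + u'v/c²) successively, working outward toward the ground.
(Dividing each given speed by c = 3.00 × 10^8 m/s to work in units of c.)
Start: velocity of the relativistic train relative to the ground = 0.2667c.
Compose with the bullet (u' = 0.577 in the relativistic train frame): u_1 = (0.577 + 0.267) / (1 + 0.577·0.267) = 0.8433/1.1538 = 0.7309.
Compose with the shard (u' = -0.580 in the bullet frame): u_2 = (-0.580 + 0.731) / (1 + (-0.580)·0.731) = 0.1509/0.5761 = 0.2620.
So u = 0.2620 × 3.00 × 10^8 m/s.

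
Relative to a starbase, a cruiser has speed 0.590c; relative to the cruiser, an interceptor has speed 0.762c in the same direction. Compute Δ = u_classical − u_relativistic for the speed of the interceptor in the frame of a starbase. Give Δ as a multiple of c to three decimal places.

Δ = 0.419c

Galilean: u_cl = 0.762 + 0.590 = 1.3520.
Relativistic: u_rel = (0.762 + 0.590) / (1 + 0.762·0.590) = 1.3520/1.4496 = 0.9327.
Δ = 1.3520 − 0.9327 = 0.4193.
(The classical prediction exceeds c; the relativistic result does not.)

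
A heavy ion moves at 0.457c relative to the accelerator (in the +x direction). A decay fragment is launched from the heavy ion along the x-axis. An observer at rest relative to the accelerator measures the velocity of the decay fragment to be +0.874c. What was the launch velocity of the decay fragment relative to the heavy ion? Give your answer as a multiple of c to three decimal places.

+0.694c

Invert the composition law: u' = (u − v)/(1 − uv/c²).
u' = (0.874 − 0.457) / (1 − (0.874)(0.457)) = 0.4170/0.6006 = 0.6943.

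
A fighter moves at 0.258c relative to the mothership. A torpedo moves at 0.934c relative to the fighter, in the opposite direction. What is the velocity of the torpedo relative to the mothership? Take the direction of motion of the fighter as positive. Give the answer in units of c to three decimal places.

With v = 0.258 and u' = -0.934 (in units of c),
u = (u' + v)/(1 + u'v/c²):
u = (-0.934 + 0.258) / (1 + (-0.934)·0.258) = -0.6760/0.7590 = -0.8906

-0.891c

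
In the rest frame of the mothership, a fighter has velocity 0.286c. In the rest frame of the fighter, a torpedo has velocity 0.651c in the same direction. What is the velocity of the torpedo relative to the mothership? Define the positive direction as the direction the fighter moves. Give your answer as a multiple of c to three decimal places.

0.790c

With v = 0.286 and u' = 0.651 (in units of c),
u = (u' + v)/(1 + u'v/c²):
u = (0.651 + 0.286) / (1 + 0.651·0.286) = 0.9370/1.1862 = 0.7899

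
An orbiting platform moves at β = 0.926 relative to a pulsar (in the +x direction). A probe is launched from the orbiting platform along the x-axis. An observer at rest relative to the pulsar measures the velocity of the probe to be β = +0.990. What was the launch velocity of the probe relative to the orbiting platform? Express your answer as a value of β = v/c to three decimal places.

β = +0.769

Invert the composition law: u' = (u − v)/(1 − uv/c²).
u' = (0.990 − 0.926) / (1 − (0.990)(0.926)) = 0.0640/0.0833 = 0.7687.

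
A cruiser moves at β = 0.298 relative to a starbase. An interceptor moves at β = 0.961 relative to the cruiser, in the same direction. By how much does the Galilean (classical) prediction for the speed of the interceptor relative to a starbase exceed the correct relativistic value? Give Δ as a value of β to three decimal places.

Galilean: u_cl = 0.961 + 0.298 = 1.2590.
Relativistic: u_rel = (0.961 + 0.298) / (1 + 0.961·0.298) = 1.2590/1.2864 = 0.9787.
Δ = 1.2590 − 0.9787 = 0.2803.
(The classical prediction exceeds c; the relativistic result does not.)

Δ = 0.280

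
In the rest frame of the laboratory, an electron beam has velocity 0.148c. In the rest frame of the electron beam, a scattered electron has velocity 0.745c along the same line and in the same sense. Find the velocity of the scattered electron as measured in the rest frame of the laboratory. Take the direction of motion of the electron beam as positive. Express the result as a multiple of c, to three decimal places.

0.804c

With v = 0.148 and u' = 0.745 (in units of c),
u = (u' + v)/(1 + u'v/c²):
u = (0.745 + 0.148) / (1 + 0.745·0.148) = 0.8930/1.1103 = 0.8043
(Galilean addition would give +0.893c.)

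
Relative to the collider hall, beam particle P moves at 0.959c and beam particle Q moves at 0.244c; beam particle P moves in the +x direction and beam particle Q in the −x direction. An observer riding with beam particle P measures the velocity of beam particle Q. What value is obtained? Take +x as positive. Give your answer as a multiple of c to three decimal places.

β_A = 0.959, β_B = -0.244.
Transform to A's frame with the inverse velocity-addition law: u' = (u − v)/(1 − uv/c²), taking u = β_B and v = β_A.
u' = (-0.244 − 0.959) / (1 − (0.959)(-0.244)) = -1.2030/1.2340 = -0.9749.

-0.975c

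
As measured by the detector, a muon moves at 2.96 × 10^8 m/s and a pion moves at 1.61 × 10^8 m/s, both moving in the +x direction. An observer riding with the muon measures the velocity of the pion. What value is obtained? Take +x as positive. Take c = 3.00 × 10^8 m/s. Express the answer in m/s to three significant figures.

β_A = 0.987, β_B = 0.537 (dividing each by c = 3.00 × 10^8 m/s).
Transform to A's frame with the inverse velocity-addition law: u' = (u − v)/(1 − uv/c²), taking u = β_B and v = β_A.
u' = (0.537 − 0.987) / (1 − (0.987)(0.537)) = -0.4500/0.4705 = -0.9565.
u' = -0.9565 × 3.00 × 10^8 m/s.

-2.87 × 10^8 m/s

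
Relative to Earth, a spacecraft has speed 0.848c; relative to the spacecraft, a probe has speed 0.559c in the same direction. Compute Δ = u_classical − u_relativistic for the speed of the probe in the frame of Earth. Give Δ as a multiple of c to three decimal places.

Δ = 0.452c

Galilean: u_cl = 0.559 + 0.848 = 1.4070.
Relativistic: u_rel = (0.559 + 0.848) / (1 + 0.559·0.848) = 1.4070/1.4740 = 0.9545.
Δ = 1.4070 − 0.9545 = 0.4525.
(The classical prediction exceeds c; the relativistic result does not.)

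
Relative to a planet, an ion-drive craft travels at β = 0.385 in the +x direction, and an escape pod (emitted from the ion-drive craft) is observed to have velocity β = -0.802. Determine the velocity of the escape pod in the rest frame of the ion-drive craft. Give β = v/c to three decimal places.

β = -0.907

Invert the composition law: u' = (u − v)/(1 − uv/c²).
u' = (-0.802 − 0.385) / (1 − (-0.802)(0.385)) = -1.1870/1.3088 = -0.9070.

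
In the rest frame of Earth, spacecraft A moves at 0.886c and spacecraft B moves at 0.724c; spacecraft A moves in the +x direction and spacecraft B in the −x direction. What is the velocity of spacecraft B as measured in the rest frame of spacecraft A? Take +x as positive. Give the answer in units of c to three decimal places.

β_A = 0.886, β_B = -0.724.
Transform to A's frame with the inverse velocity-addition law: u' = (u − v)/(1 − uv/c²), taking u = β_B and v = β_A.
u' = (-0.724 − 0.886) / (1 − (0.886)(-0.724)) = -1.6100/1.6415 = -0.9808.

-0.981c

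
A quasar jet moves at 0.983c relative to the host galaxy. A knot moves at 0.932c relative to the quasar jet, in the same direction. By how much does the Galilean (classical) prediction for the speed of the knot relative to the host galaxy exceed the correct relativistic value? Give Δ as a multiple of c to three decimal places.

Galilean: u_cl = 0.932 + 0.983 = 1.9150.
Relativistic: u_rel = (0.932 + 0.983) / (1 + 0.932·0.983) = 1.9150/1.9162 = 0.9994.
Δ = 1.9150 − 0.9994 = 0.9156.
(The classical prediction exceeds c; the relativistic result does not.)

Δ = 0.916c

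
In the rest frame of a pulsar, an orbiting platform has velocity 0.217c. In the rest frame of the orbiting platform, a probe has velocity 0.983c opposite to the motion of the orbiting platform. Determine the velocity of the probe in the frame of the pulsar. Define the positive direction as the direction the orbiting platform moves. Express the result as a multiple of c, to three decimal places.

-0.974c

With v = 0.217 and u' = -0.983 (in units of c),
u = (u' + v)/(1 + u'v/c²):
u = (-0.983 + 0.217) / (1 + (-0.983)·0.217) = -0.7660/0.7867 = -0.9737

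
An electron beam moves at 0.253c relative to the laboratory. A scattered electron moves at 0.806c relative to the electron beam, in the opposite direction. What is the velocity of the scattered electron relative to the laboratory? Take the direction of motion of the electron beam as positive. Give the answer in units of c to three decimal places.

-0.695c

With v = 0.253 and u' = -0.806 (in units of c),
u = (u' + v)/(1 + u'v/c²):
u = (-0.806 + 0.253) / (1 + (-0.806)·0.253) = -0.5530/0.7961 = -0.6947
(Galilean addition would give -0.553c.)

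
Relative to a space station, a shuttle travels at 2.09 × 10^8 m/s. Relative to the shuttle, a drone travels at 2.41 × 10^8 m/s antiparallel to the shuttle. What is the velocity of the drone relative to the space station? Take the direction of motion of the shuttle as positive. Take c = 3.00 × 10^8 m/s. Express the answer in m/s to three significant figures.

-7.27 × 10^7 m/s

In units of c (dividing by 3.00 × 10^8 m/s): v = 0.697, u' = -0.803.
u = (u' + v)/(1 + u'v/c²):
u = (-0.803 + 0.697) / (1 + (-0.803)·0.697) = -0.1067/0.4403 = -0.2422
(Galilean addition would give -0.107c.)
Converting back: u = -0.2422 × 3.00 × 10^8 m/s.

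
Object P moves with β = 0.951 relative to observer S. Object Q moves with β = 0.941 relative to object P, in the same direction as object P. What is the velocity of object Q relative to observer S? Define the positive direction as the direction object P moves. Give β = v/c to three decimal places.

With v = 0.951 and u' = 0.941 (in units of c),
u = (u' + v)/(1 + u'v/c²):
u = (0.941 + 0.951) / (1 + 0.941·0.951) = 1.8920/1.8949 = 0.9985

β = 0.998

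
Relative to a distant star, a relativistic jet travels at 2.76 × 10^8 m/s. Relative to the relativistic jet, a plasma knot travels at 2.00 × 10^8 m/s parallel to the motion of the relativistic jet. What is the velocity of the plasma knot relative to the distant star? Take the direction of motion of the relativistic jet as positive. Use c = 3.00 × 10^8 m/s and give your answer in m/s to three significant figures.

2.95 × 10^8 m/s

In units of c (dividing by 3.00 × 10^8 m/s): v = 0.920, u' = 0.667.
u = (u' + v)/(1 + u'v/c²):
u = (0.667 + 0.920) / (1 + 0.667·0.920) = 1.5867/1.6133 = 0.9835
(Galilean addition would give +1.587c, exceeding c.)
Converting back: u = 0.9835 × 3.00 × 10^8 m/s.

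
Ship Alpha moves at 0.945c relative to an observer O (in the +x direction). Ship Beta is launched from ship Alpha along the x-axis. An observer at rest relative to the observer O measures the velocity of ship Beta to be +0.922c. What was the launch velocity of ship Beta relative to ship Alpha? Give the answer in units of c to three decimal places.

Invert the composition law: u' = (u − v)/(1 − uv/c²).
u' = (0.922 − 0.945) / (1 − (0.922)(0.945)) = -0.0230/0.1287 = -0.1787.

-0.179c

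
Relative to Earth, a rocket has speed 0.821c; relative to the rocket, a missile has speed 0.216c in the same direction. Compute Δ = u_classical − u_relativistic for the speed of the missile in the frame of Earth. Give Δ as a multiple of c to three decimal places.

Galilean: u_cl = 0.216 + 0.821 = 1.0370.
Relativistic: u_rel = (0.216 + 0.821) / (1 + 0.216·0.821) = 1.0370/1.1773 = 0.8808.
Δ = 1.0370 − 0.8808 = 0.1562.
(The classical prediction exceeds c; the relativistic result does not.)

Δ = 0.156c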